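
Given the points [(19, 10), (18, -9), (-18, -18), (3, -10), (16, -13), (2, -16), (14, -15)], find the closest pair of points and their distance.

Computing all pairwise distances among 7 points:

d((19, 10), (18, -9)) = 19.0263
d((19, 10), (-18, -18)) = 46.4004
d((19, 10), (3, -10)) = 25.6125
d((19, 10), (16, -13)) = 23.1948
d((19, 10), (2, -16)) = 31.0644
d((19, 10), (14, -15)) = 25.4951
d((18, -9), (-18, -18)) = 37.108
d((18, -9), (3, -10)) = 15.0333
d((18, -9), (16, -13)) = 4.4721
d((18, -9), (2, -16)) = 17.4642
d((18, -9), (14, -15)) = 7.2111
d((-18, -18), (3, -10)) = 22.4722
d((-18, -18), (16, -13)) = 34.3657
d((-18, -18), (2, -16)) = 20.0998
d((-18, -18), (14, -15)) = 32.1403
d((3, -10), (16, -13)) = 13.3417
d((3, -10), (2, -16)) = 6.0828
d((3, -10), (14, -15)) = 12.083
d((16, -13), (2, -16)) = 14.3178
d((16, -13), (14, -15)) = 2.8284 <-- minimum
d((2, -16), (14, -15)) = 12.0416

Closest pair: (16, -13) and (14, -15) with distance 2.8284

The closest pair is (16, -13) and (14, -15) with Euclidean distance 2.8284. For 7 points, brute-force pairwise comparison is shown above. For large n, the divide-and-conquer algorithm (sort by x, recurse on halves, check the dividing strip) achieves O(n log n).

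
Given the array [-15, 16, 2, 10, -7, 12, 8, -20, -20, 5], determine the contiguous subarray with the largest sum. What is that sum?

Using Kadane's algorithm on [-15, 16, 2, 10, -7, 12, 8, -20, -20, 5]:

Scanning through the array:
Position 1 (value 16): max_ending_here = 16, max_so_far = 16
Position 2 (value 2): max_ending_here = 18, max_so_far = 18
Position 3 (value 10): max_ending_here = 28, max_so_far = 28
Position 4 (value -7): max_ending_here = 21, max_so_far = 28
Position 5 (value 12): max_ending_here = 33, max_so_far = 33
Position 6 (value 8): max_ending_here = 41, max_so_far = 41
Position 7 (value -20): max_ending_here = 21, max_so_far = 41
Position 8 (value -20): max_ending_here = 1, max_so_far = 41
Position 9 (value 5): max_ending_here = 6, max_so_far = 41

Maximum subarray: [16, 2, 10, -7, 12, 8]
Maximum sum: 41

The maximum subarray is [16, 2, 10, -7, 12, 8] with sum 41. This subarray runs from index 1 to index 6.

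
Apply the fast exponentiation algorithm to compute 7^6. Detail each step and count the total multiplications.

Computing 7^6 by squaring (build up from 7^1; each line after the first costs one multiplication):

7^1 = 7
7^2 = (7^1)^2 = 7^2 = 49
7^3 = 7 * 7^2 = 7 * 49 = 343
7^6 = (7^3)^2 = 343^2 = 117649

Result: 117649
Multiplications needed: 3 (3 lines after 7^1)

7^6 = 117649. Using exponentiation by squaring, this requires 3 multiplications. The key idea: if the exponent is even, square the half-power; if odd, multiply by the base once.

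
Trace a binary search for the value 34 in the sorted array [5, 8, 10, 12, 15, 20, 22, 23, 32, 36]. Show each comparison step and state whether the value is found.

Binary search for 34 in [5, 8, 10, 12, 15, 20, 22, 23, 32, 36]:

lo=0, hi=9, mid=4, arr[mid]=15 -> 15 < 34, search right half
lo=5, hi=9, mid=7, arr[mid]=23 -> 23 < 34, search right half
lo=8, hi=9, mid=8, arr[mid]=32 -> 32 < 34, search right half
lo=9, hi=9, mid=9, arr[mid]=36 -> 36 > 34, search left half
lo=9 > hi=8, target 34 not found

Binary search determines that 34 is not in the array after 4 comparisons. The search space was exhausted without finding the target.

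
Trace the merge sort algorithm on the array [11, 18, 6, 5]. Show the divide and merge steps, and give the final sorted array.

Merge sort trace:

Split: [11, 18, 6, 5] -> [11, 18] and [6, 5]
  Split: [11, 18] -> [11] and [18]
  Merge: [11] + [18] -> [11, 18]
  Split: [6, 5] -> [6] and [5]
  Merge: [6] + [5] -> [5, 6]
Merge: [11, 18] + [5, 6] -> [5, 6, 11, 18]

Final sorted array: [5, 6, 11, 18]

The merge sort proceeds by recursively splitting the array and merging sorted halves.
After all merges, the sorted array is [5, 6, 11, 18].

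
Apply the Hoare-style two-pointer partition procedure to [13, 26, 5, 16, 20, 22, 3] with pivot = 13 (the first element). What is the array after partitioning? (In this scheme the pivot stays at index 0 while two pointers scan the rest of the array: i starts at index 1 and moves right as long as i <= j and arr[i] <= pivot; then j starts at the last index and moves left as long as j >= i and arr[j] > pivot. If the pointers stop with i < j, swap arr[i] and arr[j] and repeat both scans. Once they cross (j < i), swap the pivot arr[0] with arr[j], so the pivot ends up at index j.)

Hoare-style two-pointer partition with pivot = 13:

Initial array: [13, 26, 5, 16, 20, 22, 3]

Pointers start at i = 1, j = 6.
i stops at index 1 (arr[1]=26 > 13), j stops at index 6 (arr[6]=3 <= 13): swap arr[1] and arr[6], array becomes [13, 3, 5, 16, 20, 22, 26]
i ends at 3, j ends at 2: the pointers have crossed (j < i), so scanning stops.

Swap pivot arr[0] with arr[2] to place pivot at position 2: [5, 3, 13, 16, 20, 22, 26]
Pivot position: 2

After partitioning with pivot 13, the array becomes [5, 3, 13, 16, 20, 22, 26]. The pivot is placed at index 2. All elements to the left of the pivot are <= 13, and all elements to the right are > 13.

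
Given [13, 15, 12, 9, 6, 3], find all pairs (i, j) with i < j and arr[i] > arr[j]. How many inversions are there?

Finding inversions in [13, 15, 12, 9, 6, 3]:

(0, 2): arr[0]=13 > arr[2]=12
(0, 3): arr[0]=13 > arr[3]=9
(0, 4): arr[0]=13 > arr[4]=6
(0, 5): arr[0]=13 > arr[5]=3
(1, 2): arr[1]=15 > arr[2]=12
(1, 3): arr[1]=15 > arr[3]=9
(1, 4): arr[1]=15 > arr[4]=6
(1, 5): arr[1]=15 > arr[5]=3
(2, 3): arr[2]=12 > arr[3]=9
(2, 4): arr[2]=12 > arr[4]=6
(2, 5): arr[2]=12 > arr[5]=3
(3, 4): arr[3]=9 > arr[4]=6
(3, 5): arr[3]=9 > arr[5]=3
(4, 5): arr[4]=6 > arr[5]=3

Total inversions: 14

The array has 14 inversion(s): (0,2), (0,3), (0,4), (0,5), (1,2), (1,3), (1,4), (1,5), (2,3), (2,4), (2,5), (3,4), (3,5), (4,5). Each pair (i,j) satisfies i < j and arr[i] > arr[j].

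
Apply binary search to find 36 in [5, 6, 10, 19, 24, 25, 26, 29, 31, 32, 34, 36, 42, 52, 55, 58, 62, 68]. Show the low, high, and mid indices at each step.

Binary search for 36 in [5, 6, 10, 19, 24, 25, 26, 29, 31, 32, 34, 36, 42, 52, 55, 58, 62, 68]:

lo=0, hi=17, mid=8, arr[mid]=31 -> 31 < 36, search right half
lo=9, hi=17, mid=13, arr[mid]=52 -> 52 > 36, search left half
lo=9, hi=12, mid=10, arr[mid]=34 -> 34 < 36, search right half
lo=11, hi=12, mid=11, arr[mid]=36 -> Found target at index 11!

Binary search finds 36 at index 11 after 4 comparisons. The search repeatedly halves the search space by comparing with the middle element.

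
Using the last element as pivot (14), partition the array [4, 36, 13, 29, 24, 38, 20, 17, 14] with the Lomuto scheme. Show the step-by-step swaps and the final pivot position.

Lomuto partition with pivot = 14:

Initial array: [4, 36, 13, 29, 24, 38, 20, 17, 14]

arr[0]=4 <= 14: swap with position 0, array becomes [4, 36, 13, 29, 24, 38, 20, 17, 14]
arr[1]=36 > 14: no swap
arr[2]=13 <= 14: swap with position 1, array becomes [4, 13, 36, 29, 24, 38, 20, 17, 14]
arr[3]=29 > 14: no swap
arr[4]=24 > 14: no swap
arr[5]=38 > 14: no swap
arr[6]=20 > 14: no swap
arr[7]=17 > 14: no swap

Place pivot at position 2: [4, 13, 14, 29, 24, 38, 20, 17, 36]
Pivot position: 2

After partitioning with pivot 14, the array becomes [4, 13, 14, 29, 24, 38, 20, 17, 36]. The pivot is placed at index 2. All elements to the left of the pivot are <= 14, and all elements to the right are > 14.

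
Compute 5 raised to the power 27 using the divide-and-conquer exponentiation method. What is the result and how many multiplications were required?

Computing 5^27 by squaring (build up from 5^1; each line after the first costs one multiplication):

5^1 = 5
5^2 = (5^1)^2 = 5^2 = 25
5^3 = 5 * 5^2 = 5 * 25 = 125
5^6 = (5^3)^2 = 125^2 = 15625
5^12 = (5^6)^2 = 15625^2 = 244140625
5^13 = 5 * 5^12 = 5 * 244140625 = 1220703125
5^26 = (5^13)^2 = 1220703125^2 = 1490116119384765625
5^27 = 5 * 5^26 = 5 * 1490116119384765625 = 7450580596923828125

Result: 7450580596923828125
Multiplications needed: 7 (7 lines after 5^1)

5^27 = 7450580596923828125. Using exponentiation by squaring, this requires 7 multiplications. The key idea: if the exponent is even, square the half-power; if odd, multiply by the base once.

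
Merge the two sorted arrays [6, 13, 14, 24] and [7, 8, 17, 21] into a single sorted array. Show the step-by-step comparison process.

Merging process:

Compare 6 vs 7: take 6 from left. Merged: [6]
Compare 13 vs 7: take 7 from right. Merged: [6, 7]
Compare 13 vs 8: take 8 from right. Merged: [6, 7, 8]
Compare 13 vs 17: take 13 from left. Merged: [6, 7, 8, 13]
Compare 14 vs 17: take 14 from left. Merged: [6, 7, 8, 13, 14]
Compare 24 vs 17: take 17 from right. Merged: [6, 7, 8, 13, 14, 17]
Compare 24 vs 21: take 21 from right. Merged: [6, 7, 8, 13, 14, 17, 21]
Append remaining from left: [24]. Merged: [6, 7, 8, 13, 14, 17, 21, 24]

Final merged array: [6, 7, 8, 13, 14, 17, 21, 24]
Total comparisons: 7

The merged array is [6, 7, 8, 13, 14, 17, 21, 24], requiring 7 comparisons. The merge step runs in O(n) time where n is the total number of elements.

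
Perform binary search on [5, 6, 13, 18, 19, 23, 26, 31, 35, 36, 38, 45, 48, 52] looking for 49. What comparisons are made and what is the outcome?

Binary search for 49 in [5, 6, 13, 18, 19, 23, 26, 31, 35, 36, 38, 45, 48, 52]:

lo=0, hi=13, mid=6, arr[mid]=26 -> 26 < 49, search right half
lo=7, hi=13, mid=10, arr[mid]=38 -> 38 < 49, search right half
lo=11, hi=13, mid=12, arr[mid]=48 -> 48 < 49, search right half
lo=13, hi=13, mid=13, arr[mid]=52 -> 52 > 49, search left half
lo=13 > hi=12, target 49 not found

Binary search determines that 49 is not in the array after 4 comparisons. The search space was exhausted without finding the target.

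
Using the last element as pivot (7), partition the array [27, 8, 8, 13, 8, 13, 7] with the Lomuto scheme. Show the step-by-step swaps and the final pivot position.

Lomuto partition with pivot = 7:

Initial array: [27, 8, 8, 13, 8, 13, 7]

arr[0]=27 > 7: no swap
arr[1]=8 > 7: no swap
arr[2]=8 > 7: no swap
arr[3]=13 > 7: no swap
arr[4]=8 > 7: no swap
arr[5]=13 > 7: no swap

Place pivot at position 0: [7, 8, 8, 13, 8, 13, 27]
Pivot position: 0

After partitioning with pivot 7, the array becomes [7, 8, 8, 13, 8, 13, 27]. The pivot is placed at index 0. All elements to the left of the pivot are <= 7, and all elements to the right are > 7.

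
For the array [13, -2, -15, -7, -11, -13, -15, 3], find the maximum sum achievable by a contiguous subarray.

Using Kadane's algorithm on [13, -2, -15, -7, -11, -13, -15, 3]:

Scanning through the array:
Position 1 (value -2): max_ending_here = 11, max_so_far = 13
Position 2 (value -15): max_ending_here = -4, max_so_far = 13
Position 3 (value -7): max_ending_here = -7, max_so_far = 13
Position 4 (value -11): max_ending_here = -11, max_so_far = 13
Position 5 (value -13): max_ending_here = -13, max_so_far = 13
Position 6 (value -15): max_ending_here = -15, max_so_far = 13
Position 7 (value 3): max_ending_here = 3, max_so_far = 13

Maximum subarray: [13]
Maximum sum: 13

The maximum subarray is [13] with sum 13. This subarray runs from index 0 to index 0.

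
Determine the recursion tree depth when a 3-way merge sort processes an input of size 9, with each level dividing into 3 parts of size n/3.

For divide and conquer with division factor 3:

Problem sizes at each level:
Level 0: 9
Level 1: 3
Level 2: 1

The root is level 0 and the size-1 base case is level 2 (the tree spans levels 0 through 2, i.e. 3 levels counting the root), so the depth is the number of divisions: log_3(9) = 2

The recursion tree depth is log_3(9) = 2. At each level, the problem size is divided by 3, so it takes 2 divisions to reduce to a base case of size 1. The algorithm makes 3 recursive calls at each level.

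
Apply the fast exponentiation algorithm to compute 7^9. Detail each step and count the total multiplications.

Computing 7^9 by squaring (build up from 7^1; each line after the first costs one multiplication):

7^1 = 7
7^2 = (7^1)^2 = 7^2 = 49
7^4 = (7^2)^2 = 49^2 = 2401
7^8 = (7^4)^2 = 2401^2 = 5764801
7^9 = 7 * 7^8 = 7 * 5764801 = 40353607

Result: 40353607
Multiplications needed: 4 (4 lines after 7^1)

7^9 = 40353607. Using exponentiation by squaring, this requires 4 multiplications. The key idea: if the exponent is even, square the half-power; if odd, multiply by the base once.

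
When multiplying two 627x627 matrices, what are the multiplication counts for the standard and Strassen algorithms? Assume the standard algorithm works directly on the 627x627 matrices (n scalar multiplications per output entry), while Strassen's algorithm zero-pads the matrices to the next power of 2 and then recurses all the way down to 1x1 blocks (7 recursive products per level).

Matrix multiplication for 627x627 matrices:

Strassen's algorithm requires power-of-2 dimensions. Pad 627x627 to 1024x1024 (next power of 2).

Standard algorithm: 627^3 = 246491883 multiplications
Strassen's algorithm: 7^(log2(1024)) = 7^10 = 282475249 multiplications
Difference: 246491883 - 282475249 = -35983366 (Strassen uses MORE here due to padding overhead — for small or just-over-power-of-2 n, padding can outweigh the per-level savings)

Standard: 246491883 multiplications (627^3). Strassen: 282475249 multiplications (7^10, after padding to 1024x1024). Strassen reduces 8 recursive multiplications to 7 at each level.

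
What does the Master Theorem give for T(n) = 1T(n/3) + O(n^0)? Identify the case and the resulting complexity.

Master Theorem for T(n) = 1T(n/3) + O(n^0):

a = 1, b = 3, c = 0
log_b(a) = log_3(1) = 0.0000

Case 2: c = 0 = log_3(1) = 0.0000
T(n) = O(n^0 log n) = O(log n)

For T(n) = 1T(n/3) + O(n^0): log_3(1) = 0.0000. This is Case 2 of the Master Theorem (c = log_b(a), equal work at all levels), giving O(log n).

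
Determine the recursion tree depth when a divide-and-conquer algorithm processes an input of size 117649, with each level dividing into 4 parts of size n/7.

For divide and conquer with division factor 7:

Problem sizes at each level:
Level 0: 117649
Level 1: 16807
Level 2: 2401
Level 3: 343
Level 4: 49
Level 5: 7
Level 6: 1

The root is level 0 and the size-1 base case is level 6 (the tree spans levels 0 through 6, i.e. 7 levels counting the root), so the depth is the number of divisions: log_7(117649) = 6

The recursion tree depth is log_7(117649) = 6. At each level, the problem size is divided by 7, so it takes 6 divisions to reduce to a base case of size 1. The algorithm makes 4 recursive calls at each level.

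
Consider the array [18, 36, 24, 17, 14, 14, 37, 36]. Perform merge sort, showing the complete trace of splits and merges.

Merge sort trace:

Split: [18, 36, 24, 17, 14, 14, 37, 36] -> [18, 36, 24, 17] and [14, 14, 37, 36]
  Split: [18, 36, 24, 17] -> [18, 36] and [24, 17]
    Split: [18, 36] -> [18] and [36]
    Merge: [18] + [36] -> [18, 36]
    Split: [24, 17] -> [24] and [17]
    Merge: [24] + [17] -> [17, 24]
  Merge: [18, 36] + [17, 24] -> [17, 18, 24, 36]
  Split: [14, 14, 37, 36] -> [14, 14] and [37, 36]
    Split: [14, 14] -> [14] and [14]
    Merge: [14] + [14] -> [14, 14]
    Split: [37, 36] -> [37] and [36]
    Merge: [37] + [36] -> [36, 37]
  Merge: [14, 14] + [36, 37] -> [14, 14, 36, 37]
Merge: [17, 18, 24, 36] + [14, 14, 36, 37] -> [14, 14, 17, 18, 24, 36, 36, 37]

Final sorted array: [14, 14, 17, 18, 24, 36, 36, 37]

The merge sort proceeds by recursively splitting the array and merging sorted halves.
After all merges, the sorted array is [14, 14, 17, 18, 24, 36, 36, 37].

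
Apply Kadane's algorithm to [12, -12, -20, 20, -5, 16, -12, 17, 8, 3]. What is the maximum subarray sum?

Using Kadane's algorithm on [12, -12, -20, 20, -5, 16, -12, 17, 8, 3]:

Scanning through the array:
Position 1 (value -12): max_ending_here = 0, max_so_far = 12
Position 2 (value -20): max_ending_here = -20, max_so_far = 12
Position 3 (value 20): max_ending_here = 20, max_so_far = 20
Position 4 (value -5): max_ending_here = 15, max_so_far = 20
Position 5 (value 16): max_ending_here = 31, max_so_far = 31
Position 6 (value -12): max_ending_here = 19, max_so_far = 31
Position 7 (value 17): max_ending_here = 36, max_so_far = 36
Position 8 (value 8): max_ending_here = 44, max_so_far = 44
Position 9 (value 3): max_ending_here = 47, max_so_far = 47

Maximum subarray: [20, -5, 16, -12, 17, 8, 3]
Maximum sum: 47

The maximum subarray is [20, -5, 16, -12, 17, 8, 3] with sum 47. This subarray runs from index 3 to index 9.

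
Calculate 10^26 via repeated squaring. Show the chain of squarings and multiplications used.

Computing 10^26 by squaring (build up from 10^1; each line after the first costs one multiplication):

10^1 = 10
10^2 = (10^1)^2 = 10^2 = 100
10^3 = 10 * 10^2 = 10 * 100 = 1000
10^6 = (10^3)^2 = 1000^2 = 1000000
10^12 = (10^6)^2 = 1000000^2 = 1000000000000
10^13 = 10 * 10^12 = 10 * 1000000000000 = 10000000000000
10^26 = (10^13)^2 = 10000000000000^2 = 100000000000000000000000000

Result: 100000000000000000000000000
Multiplications needed: 6 (6 lines after 10^1)

10^26 = 100000000000000000000000000. Using exponentiation by squaring, this requires 6 multiplications. The key idea: if the exponent is even, square the half-power; if odd, multiply by the base once.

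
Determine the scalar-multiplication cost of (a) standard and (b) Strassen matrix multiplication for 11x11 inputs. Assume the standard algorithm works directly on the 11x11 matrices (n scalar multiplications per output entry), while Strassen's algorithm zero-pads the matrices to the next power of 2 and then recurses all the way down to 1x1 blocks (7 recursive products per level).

Matrix multiplication for 11x11 matrices:

Strassen's algorithm requires power-of-2 dimensions. Pad 11x11 to 16x16 (next power of 2).

Standard algorithm: 11^3 = 1331 multiplications
Strassen's algorithm: 7^(log2(16)) = 7^4 = 2401 multiplications
Difference: 1331 - 2401 = -1070 (Strassen uses MORE here due to padding overhead — for small or just-over-power-of-2 n, padding can outweigh the per-level savings)

Standard: 1331 multiplications (11^3). Strassen: 2401 multiplications (7^4, after padding to 16x16). Strassen reduces 8 recursive multiplications to 7 at each level.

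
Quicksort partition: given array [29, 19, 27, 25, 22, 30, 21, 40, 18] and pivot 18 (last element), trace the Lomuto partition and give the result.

Lomuto partition with pivot = 18:

Initial array: [29, 19, 27, 25, 22, 30, 21, 40, 18]

arr[0]=29 > 18: no swap
arr[1]=19 > 18: no swap
arr[2]=27 > 18: no swap
arr[3]=25 > 18: no swap
arr[4]=22 > 18: no swap
arr[5]=30 > 18: no swap
arr[6]=21 > 18: no swap
arr[7]=40 > 18: no swap

Place pivot at position 0: [18, 19, 27, 25, 22, 30, 21, 40, 29]
Pivot position: 0

After partitioning with pivot 18, the array becomes [18, 19, 27, 25, 22, 30, 21, 40, 29]. The pivot is placed at index 0. All elements to the left of the pivot are <= 18, and all elements to the right are > 18.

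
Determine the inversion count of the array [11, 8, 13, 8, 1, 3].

Finding inversions in [11, 8, 13, 8, 1, 3]:

(0, 1): arr[0]=11 > arr[1]=8
(0, 3): arr[0]=11 > arr[3]=8
(0, 4): arr[0]=11 > arr[4]=1
(0, 5): arr[0]=11 > arr[5]=3
(1, 4): arr[1]=8 > arr[4]=1
(1, 5): arr[1]=8 > arr[5]=3
(2, 3): arr[2]=13 > arr[3]=8
(2, 4): arr[2]=13 > arr[4]=1
(2, 5): arr[2]=13 > arr[5]=3
(3, 4): arr[3]=8 > arr[4]=1
(3, 5): arr[3]=8 > arr[5]=3

Total inversions: 11

The array has 11 inversion(s): (0,1), (0,3), (0,4), (0,5), (1,4), (1,5), (2,3), (2,4), (2,5), (3,4), (3,5). Each pair (i,j) satisfies i < j and arr[i] > arr[j].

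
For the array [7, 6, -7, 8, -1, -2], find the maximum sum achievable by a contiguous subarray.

Using Kadane's algorithm on [7, 6, -7, 8, -1, -2]:

Scanning through the array:
Position 1 (value 6): max_ending_here = 13, max_so_far = 13
Position 2 (value -7): max_ending_here = 6, max_so_far = 13
Position 3 (value 8): max_ending_here = 14, max_so_far = 14
Position 4 (value -1): max_ending_here = 13, max_so_far = 14
Position 5 (value -2): max_ending_here = 11, max_so_far = 14

Maximum subarray: [7, 6, -7, 8]
Maximum sum: 14

The maximum subarray is [7, 6, -7, 8] with sum 14. This subarray runs from index 0 to index 3.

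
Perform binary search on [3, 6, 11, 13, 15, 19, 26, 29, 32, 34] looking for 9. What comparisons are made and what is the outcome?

Binary search for 9 in [3, 6, 11, 13, 15, 19, 26, 29, 32, 34]:

lo=0, hi=9, mid=4, arr[mid]=15 -> 15 > 9, search left half
lo=0, hi=3, mid=1, arr[mid]=6 -> 6 < 9, search right half
lo=2, hi=3, mid=2, arr[mid]=11 -> 11 > 9, search left half
lo=2 > hi=1, target 9 not found

Binary search determines that 9 is not in the array after 3 comparisons. The search space was exhausted without finding the target.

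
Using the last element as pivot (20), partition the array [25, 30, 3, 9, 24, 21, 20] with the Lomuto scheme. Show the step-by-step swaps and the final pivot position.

Lomuto partition with pivot = 20:

Initial array: [25, 30, 3, 9, 24, 21, 20]

arr[0]=25 > 20: no swap
arr[1]=30 > 20: no swap
arr[2]=3 <= 20: swap with position 0, array becomes [3, 30, 25, 9, 24, 21, 20]
arr[3]=9 <= 20: swap with position 1, array becomes [3, 9, 25, 30, 24, 21, 20]
arr[4]=24 > 20: no swap
arr[5]=21 > 20: no swap

Place pivot at position 2: [3, 9, 20, 30, 24, 21, 25]
Pivot position: 2

After partitioning with pivot 20, the array becomes [3, 9, 20, 30, 24, 21, 25]. The pivot is placed at index 2. All elements to the left of the pivot are <= 20, and all elements to the right are > 20.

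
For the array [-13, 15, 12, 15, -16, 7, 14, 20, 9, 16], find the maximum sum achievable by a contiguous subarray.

Using Kadane's algorithm on [-13, 15, 12, 15, -16, 7, 14, 20, 9, 16]:

Scanning through the array:
Position 1 (value 15): max_ending_here = 15, max_so_far = 15
Position 2 (value 12): max_ending_here = 27, max_so_far = 27
Position 3 (value 15): max_ending_here = 42, max_so_far = 42
Position 4 (value -16): max_ending_here = 26, max_so_far = 42
Position 5 (value 7): max_ending_here = 33, max_so_far = 42
Position 6 (value 14): max_ending_here = 47, max_so_far = 47
Position 7 (value 20): max_ending_here = 67, max_so_far = 67
Position 8 (value 9): max_ending_here = 76, max_so_far = 76
Position 9 (value 16): max_ending_here = 92, max_so_far = 92

Maximum subarray: [15, 12, 15, -16, 7, 14, 20, 9, 16]
Maximum sum: 92

The maximum subarray is [15, 12, 15, -16, 7, 14, 20, 9, 16] with sum 92. This subarray runs from index 1 to index 9.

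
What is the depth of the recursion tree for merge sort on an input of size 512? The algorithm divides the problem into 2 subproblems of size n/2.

For divide and conquer with division factor 2:

Problem sizes at each level:
Level 0: 512
Level 1: 256
Level 2: 128
Level 3: 64
Level 4: 32
Level 5: 16
Level 6: 8
Level 7: 4
Level 8: 2
Level 9: 1

The root is level 0 and the size-1 base case is level 9 (the tree spans levels 0 through 9, i.e. 10 levels counting the root), so the depth is the number of divisions: log_2(512) = 9

The recursion tree depth is log_2(512) = 9. At each level, the problem size is divided by 2, so it takes 9 divisions to reduce to a base case of size 1. The algorithm makes 2 recursive calls at each level.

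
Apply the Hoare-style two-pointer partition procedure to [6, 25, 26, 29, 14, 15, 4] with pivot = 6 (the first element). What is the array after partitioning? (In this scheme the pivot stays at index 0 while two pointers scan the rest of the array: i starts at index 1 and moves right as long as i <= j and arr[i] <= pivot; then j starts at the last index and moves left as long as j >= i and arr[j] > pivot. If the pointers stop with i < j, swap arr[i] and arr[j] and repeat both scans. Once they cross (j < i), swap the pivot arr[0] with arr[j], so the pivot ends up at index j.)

Hoare-style two-pointer partition with pivot = 6:

Initial array: [6, 25, 26, 29, 14, 15, 4]

Pointers start at i = 1, j = 6.
i stops at index 1 (arr[1]=25 > 6), j stops at index 6 (arr[6]=4 <= 6): swap arr[1] and arr[6], array becomes [6, 4, 26, 29, 14, 15, 25]
i ends at 2, j ends at 1: the pointers have crossed (j < i), so scanning stops.

Swap pivot arr[0] with arr[1] to place pivot at position 1: [4, 6, 26, 29, 14, 15, 25]
Pivot position: 1

After partitioning with pivot 6, the array becomes [4, 6, 26, 29, 14, 15, 25]. The pivot is placed at index 1. All elements to the left of the pivot are <= 6, and all elements to the right are > 6.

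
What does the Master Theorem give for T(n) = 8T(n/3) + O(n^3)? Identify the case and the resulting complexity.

Master Theorem for T(n) = 8T(n/3) + O(n^3):

a = 8, b = 3, c = 3
log_b(a) = log_3(8) = 1.8928

Case 3: c = 3 > log_3(8) = 1.8928
T(n) = O(n^3) = O(n^3)

For T(n) = 8T(n/3) + O(n^3): log_3(8) = 1.8928. This is Case 3 of the Master Theorem (c > log_b(a), work dominated by root), giving O(n^3).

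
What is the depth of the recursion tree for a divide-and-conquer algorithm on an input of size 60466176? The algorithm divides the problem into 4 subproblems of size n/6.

For divide and conquer with division factor 6:

Problem sizes at each level:
Level 0: 60466176
Level 1: 10077696
Level 2: 1679616
Level 3: 279936
Level 4: 46656
Level 5: 7776
Level 6: 1296
Level 7: 216
Level 8: 36
Level 9: 6
Level 10: 1

The root is level 0 and the size-1 base case is level 10 (the tree spans levels 0 through 10, i.e. 11 levels counting the root), so the depth is the number of divisions: log_6(60466176) = 10

The recursion tree depth is log_6(60466176) = 10. At each level, the problem size is divided by 6, so it takes 10 divisions to reduce to a base case of size 1. The algorithm makes 4 recursive calls at each level.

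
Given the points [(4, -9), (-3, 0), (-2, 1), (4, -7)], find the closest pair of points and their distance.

Computing all pairwise distances among 4 points:

d((4, -9), (-3, 0)) = 11.4018
d((4, -9), (-2, 1)) = 11.6619
d((4, -9), (4, -7)) = 2.0
d((-3, 0), (-2, 1)) = 1.4142 <-- minimum
d((-3, 0), (4, -7)) = 9.8995
d((-2, 1), (4, -7)) = 10.0

Closest pair: (-3, 0) and (-2, 1) with distance 1.4142

The closest pair is (-3, 0) and (-2, 1) with Euclidean distance 1.4142. For 4 points, brute-force pairwise comparison is shown above. For large n, the divide-and-conquer algorithm (sort by x, recurse on halves, check the dividing strip) achieves O(n log n).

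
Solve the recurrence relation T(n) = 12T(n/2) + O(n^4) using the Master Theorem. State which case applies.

Master Theorem for T(n) = 12T(n/2) + O(n^4):

a = 12, b = 2, c = 4
log_b(a) = log_2(12) = 3.5850

Case 3: c = 4 > log_2(12) = 3.5850
T(n) = O(n^4) = O(n^4)

For T(n) = 12T(n/2) + O(n^4): log_2(12) = 3.5850. This is Case 3 of the Master Theorem (c > log_b(a), work dominated by root), giving O(n^4).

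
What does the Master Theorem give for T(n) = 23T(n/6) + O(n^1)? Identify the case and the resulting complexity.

Master Theorem for T(n) = 23T(n/6) + O(n^1):

a = 23, b = 6, c = 1
log_b(a) = log_6(23) = 1.7500

Case 1: c = 1 < log_6(23) = 1.7500
T(n) = O(n^(log_6 23))

For T(n) = 23T(n/6) + O(n^1): log_6(23) = 1.7500. This is Case 1 of the Master Theorem (c < log_b(a), work dominated by leaves), giving O(n^(log_6 23)).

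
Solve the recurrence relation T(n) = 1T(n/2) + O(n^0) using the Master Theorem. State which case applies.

Master Theorem for T(n) = 1T(n/2) + O(n^0):

a = 1, b = 2, c = 0
log_b(a) = log_2(1) = 0.0000

Case 2: c = 0 = log_2(1) = 0.0000
T(n) = O(n^0 log n) = O(log n)

For T(n) = 1T(n/2) + O(n^0): log_2(1) = 0.0000. This is Case 2 of the Master Theorem (c = log_b(a), equal work at all levels), giving O(log n).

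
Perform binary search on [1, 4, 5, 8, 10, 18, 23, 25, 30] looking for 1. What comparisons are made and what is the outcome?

Binary search for 1 in [1, 4, 5, 8, 10, 18, 23, 25, 30]:

lo=0, hi=8, mid=4, arr[mid]=10 -> 10 > 1, search left half
lo=0, hi=3, mid=1, arr[mid]=4 -> 4 > 1, search left half
lo=0, hi=0, mid=0, arr[mid]=1 -> Found target at index 0!

Binary search finds 1 at index 0 after 3 comparisons. The search repeatedly halves the search space by comparing with the middle element.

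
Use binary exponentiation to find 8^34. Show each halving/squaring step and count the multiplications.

Computing 8^34 by squaring (build up from 8^1; each line after the first costs one multiplication):

8^1 = 8
8^2 = (8^1)^2 = 8^2 = 64
8^4 = (8^2)^2 = 64^2 = 4096
8^8 = (8^4)^2 = 4096^2 = 16777216
8^16 = (8^8)^2 = 16777216^2 = 281474976710656
8^17 = 8 * 8^16 = 8 * 281474976710656 = 2251799813685248
8^34 = (8^17)^2 = 2251799813685248^2 = 5070602400912917605986812821504

Result: 5070602400912917605986812821504
Multiplications needed: 6 (6 lines after 8^1)

8^34 = 5070602400912917605986812821504. Using exponentiation by squaring, this requires 6 multiplications. The key idea: if the exponent is even, square the half-power; if odd, multiply by the base once.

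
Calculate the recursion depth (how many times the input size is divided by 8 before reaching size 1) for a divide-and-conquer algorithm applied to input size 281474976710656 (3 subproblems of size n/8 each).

For divide and conquer with division factor 8:

Problem sizes at each level:
Level 0: 281474976710656
Level 1: 35184372088832
Level 2: 4398046511104
Level 3: 549755813888
Level 4: 68719476736
Level 5: 8589934592
Level 6: 1073741824
Level 7: 134217728
Level 8: 16777216
Level 9: 2097152
Level 10: 262144
Level 11: 32768
Level 12: 4096
Level 13: 512
Level 14: 64
Level 15: 8
Level 16: 1

The root is level 0 and the size-1 base case is level 16 (the tree spans levels 0 through 16, i.e. 17 levels counting the root), so the depth is the number of divisions: log_8(281474976710656) = 16

The recursion tree depth is log_8(281474976710656) = 16. At each level, the problem size is divided by 8, so it takes 16 divisions to reduce to a base case of size 1. The algorithm makes 3 recursive calls at each level.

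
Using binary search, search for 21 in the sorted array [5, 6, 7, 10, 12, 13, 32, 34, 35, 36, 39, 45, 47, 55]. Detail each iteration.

Binary search for 21 in [5, 6, 7, 10, 12, 13, 32, 34, 35, 36, 39, 45, 47, 55]:

lo=0, hi=13, mid=6, arr[mid]=32 -> 32 > 21, search left half
lo=0, hi=5, mid=2, arr[mid]=7 -> 7 < 21, search right half
lo=3, hi=5, mid=4, arr[mid]=12 -> 12 < 21, search right half
lo=5, hi=5, mid=5, arr[mid]=13 -> 13 < 21, search right half
lo=6 > hi=5, target 21 not found

Binary search determines that 21 is not in the array after 4 comparisons. The search space was exhausted without finding the target.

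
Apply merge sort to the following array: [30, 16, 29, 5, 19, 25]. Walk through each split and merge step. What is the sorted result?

Merge sort trace:

Split: [30, 16, 29, 5, 19, 25] -> [30, 16, 29] and [5, 19, 25]
  Split: [30, 16, 29] -> [30] and [16, 29]
    Split: [16, 29] -> [16] and [29]
    Merge: [16] + [29] -> [16, 29]
  Merge: [30] + [16, 29] -> [16, 29, 30]
  Split: [5, 19, 25] -> [5] and [19, 25]
    Split: [19, 25] -> [19] and [25]
    Merge: [19] + [25] -> [19, 25]
  Merge: [5] + [19, 25] -> [5, 19, 25]
Merge: [16, 29, 30] + [5, 19, 25] -> [5, 16, 19, 25, 29, 30]

Final sorted array: [5, 16, 19, 25, 29, 30]

The merge sort proceeds by recursively splitting the array and merging sorted halves.
After all merges, the sorted array is [5, 16, 19, 25, 29, 30].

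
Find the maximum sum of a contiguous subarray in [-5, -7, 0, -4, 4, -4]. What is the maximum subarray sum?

Using Kadane's algorithm on [-5, -7, 0, -4, 4, -4]:

Scanning through the array:
Position 1 (value -7): max_ending_here = -7, max_so_far = -5
Position 2 (value 0): max_ending_here = 0, max_so_far = 0
Position 3 (value -4): max_ending_here = -4, max_so_far = 0
Position 4 (value 4): max_ending_here = 4, max_so_far = 4
Position 5 (value -4): max_ending_here = 0, max_so_far = 4

Maximum subarray: [4]
Maximum sum: 4

The maximum subarray is [4] with sum 4. This subarray runs from index 4 to index 4.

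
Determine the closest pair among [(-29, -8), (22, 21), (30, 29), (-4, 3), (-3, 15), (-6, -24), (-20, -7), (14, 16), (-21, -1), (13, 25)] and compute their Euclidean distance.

Computing all pairwise distances among 10 points:

d((-29, -8), (22, 21)) = 58.6686
d((-29, -8), (30, 29)) = 69.6419
d((-29, -8), (-4, 3)) = 27.313
d((-29, -8), (-3, 15)) = 34.7131
d((-29, -8), (-6, -24)) = 28.0179
d((-29, -8), (-20, -7)) = 9.0554
d((-29, -8), (14, 16)) = 49.2443
d((-29, -8), (-21, -1)) = 10.6301
d((-29, -8), (13, 25)) = 53.4135
d((22, 21), (30, 29)) = 11.3137
d((22, 21), (-4, 3)) = 31.6228
d((22, 21), (-3, 15)) = 25.7099
d((22, 21), (-6, -24)) = 53.0
d((22, 21), (-20, -7)) = 50.4777
d((22, 21), (14, 16)) = 9.434
d((22, 21), (-21, -1)) = 48.3011
d((22, 21), (13, 25)) = 9.8489
d((30, 29), (-4, 3)) = 42.8019
d((30, 29), (-3, 15)) = 35.8469
d((30, 29), (-6, -24)) = 64.0703
d((30, 29), (-20, -7)) = 61.6117
d((30, 29), (14, 16)) = 20.6155
d((30, 29), (-21, -1)) = 59.1692
d((30, 29), (13, 25)) = 17.4642
d((-4, 3), (-3, 15)) = 12.0416
d((-4, 3), (-6, -24)) = 27.074
d((-4, 3), (-20, -7)) = 18.868
d((-4, 3), (14, 16)) = 22.2036
d((-4, 3), (-21, -1)) = 17.4642
d((-4, 3), (13, 25)) = 27.8029
d((-3, 15), (-6, -24)) = 39.1152
d((-3, 15), (-20, -7)) = 27.8029
d((-3, 15), (14, 16)) = 17.0294
d((-3, 15), (-21, -1)) = 24.0832
d((-3, 15), (13, 25)) = 18.868
d((-6, -24), (-20, -7)) = 22.0227
d((-6, -24), (14, 16)) = 44.7214
d((-6, -24), (-21, -1)) = 27.4591
d((-6, -24), (13, 25)) = 52.5547
d((-20, -7), (14, 16)) = 41.0488
d((-20, -7), (-21, -1)) = 6.0828 <-- minimum
d((-20, -7), (13, 25)) = 45.9674
d((14, 16), (-21, -1)) = 38.9102
d((14, 16), (13, 25)) = 9.0554
d((-21, -1), (13, 25)) = 42.8019

Closest pair: (-20, -7) and (-21, -1) with distance 6.0828

The closest pair is (-20, -7) and (-21, -1) with Euclidean distance 6.0828. For 10 points, brute-force pairwise comparison is shown above. For large n, the divide-and-conquer algorithm (sort by x, recurse on halves, check the dividing strip) achieves O(n log n).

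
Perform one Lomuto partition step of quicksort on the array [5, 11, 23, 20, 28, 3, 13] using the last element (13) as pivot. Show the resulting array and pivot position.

Lomuto partition with pivot = 13:

Initial array: [5, 11, 23, 20, 28, 3, 13]

arr[0]=5 <= 13: swap with position 0, array becomes [5, 11, 23, 20, 28, 3, 13]
arr[1]=11 <= 13: swap with position 1, array becomes [5, 11, 23, 20, 28, 3, 13]
arr[2]=23 > 13: no swap
arr[3]=20 > 13: no swap
arr[4]=28 > 13: no swap
arr[5]=3 <= 13: swap with position 2, array becomes [5, 11, 3, 20, 28, 23, 13]

Place pivot at position 3: [5, 11, 3, 13, 28, 23, 20]
Pivot position: 3

After partitioning with pivot 13, the array becomes [5, 11, 3, 13, 28, 23, 20]. The pivot is placed at index 3. All elements to the left of the pivot are <= 13, and all elements to the right are > 13.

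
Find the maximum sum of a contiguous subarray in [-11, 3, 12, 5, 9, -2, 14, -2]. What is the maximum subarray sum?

Using Kadane's algorithm on [-11, 3, 12, 5, 9, -2, 14, -2]:

Scanning through the array:
Position 1 (value 3): max_ending_here = 3, max_so_far = 3
Position 2 (value 12): max_ending_here = 15, max_so_far = 15
Position 3 (value 5): max_ending_here = 20, max_so_far = 20
Position 4 (value 9): max_ending_here = 29, max_so_far = 29
Position 5 (value -2): max_ending_here = 27, max_so_far = 29
Position 6 (value 14): max_ending_here = 41, max_so_far = 41
Position 7 (value -2): max_ending_here = 39, max_so_far = 41

Maximum subarray: [3, 12, 5, 9, -2, 14]
Maximum sum: 41

The maximum subarray is [3, 12, 5, 9, -2, 14] with sum 41. This subarray runs from index 1 to index 6.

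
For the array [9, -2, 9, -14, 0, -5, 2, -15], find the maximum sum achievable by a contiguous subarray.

Using Kadane's algorithm on [9, -2, 9, -14, 0, -5, 2, -15]:

Scanning through the array:
Position 1 (value -2): max_ending_here = 7, max_so_far = 9
Position 2 (value 9): max_ending_here = 16, max_so_far = 16
Position 3 (value -14): max_ending_here = 2, max_so_far = 16
Position 4 (value 0): max_ending_here = 2, max_so_far = 16
Position 5 (value -5): max_ending_here = -3, max_so_far = 16
Position 6 (value 2): max_ending_here = 2, max_so_far = 16
Position 7 (value -15): max_ending_here = -13, max_so_far = 16

Maximum subarray: [9, -2, 9]
Maximum sum: 16

The maximum subarray is [9, -2, 9] with sum 16. This subarray runs from index 0 to index 2.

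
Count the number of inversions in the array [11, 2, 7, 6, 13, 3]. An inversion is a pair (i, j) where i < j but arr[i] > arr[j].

Finding inversions in [11, 2, 7, 6, 13, 3]:

(0, 1): arr[0]=11 > arr[1]=2
(0, 2): arr[0]=11 > arr[2]=7
(0, 3): arr[0]=11 > arr[3]=6
(0, 5): arr[0]=11 > arr[5]=3
(2, 3): arr[2]=7 > arr[3]=6
(2, 5): arr[2]=7 > arr[5]=3
(3, 5): arr[3]=6 > arr[5]=3
(4, 5): arr[4]=13 > arr[5]=3

Total inversions: 8

The array has 8 inversion(s): (0,1), (0,2), (0,3), (0,5), (2,3), (2,5), (3,5), (4,5). Each pair (i,j) satisfies i < j and arr[i] > arr[j].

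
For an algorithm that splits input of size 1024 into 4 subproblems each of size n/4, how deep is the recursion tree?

For divide and conquer with division factor 4:

Problem sizes at each level:
Level 0: 1024
Level 1: 256
Level 2: 64
Level 3: 16
Level 4: 4
Level 5: 1

The root is level 0 and the size-1 base case is level 5 (the tree spans levels 0 through 5, i.e. 6 levels counting the root), so the depth is the number of divisions: log_4(1024) = 5

The recursion tree depth is log_4(1024) = 5. At each level, the problem size is divided by 4, so it takes 5 divisions to reduce to a base case of size 1. The algorithm makes 4 recursive calls at each level.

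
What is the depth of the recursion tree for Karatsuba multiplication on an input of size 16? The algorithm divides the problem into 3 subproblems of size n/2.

For divide and conquer with division factor 2:

Problem sizes at each level:
Level 0: 16
Level 1: 8
Level 2: 4
Level 3: 2
Level 4: 1

The root is level 0 and the size-1 base case is level 4 (the tree spans levels 0 through 4, i.e. 5 levels counting the root), so the depth is the number of divisions: log_2(16) = 4

The recursion tree depth is log_2(16) = 4. At each level, the problem size is divided by 2, so it takes 4 divisions to reduce to a base case of size 1. The algorithm makes 3 recursive calls at each level.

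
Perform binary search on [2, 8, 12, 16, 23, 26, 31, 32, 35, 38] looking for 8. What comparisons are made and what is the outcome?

Binary search for 8 in [2, 8, 12, 16, 23, 26, 31, 32, 35, 38]:

lo=0, hi=9, mid=4, arr[mid]=23 -> 23 > 8, search left half
lo=0, hi=3, mid=1, arr[mid]=8 -> Found target at index 1!

Binary search finds 8 at index 1 after 2 comparisons. The search repeatedly halves the search space by comparing with the middle element.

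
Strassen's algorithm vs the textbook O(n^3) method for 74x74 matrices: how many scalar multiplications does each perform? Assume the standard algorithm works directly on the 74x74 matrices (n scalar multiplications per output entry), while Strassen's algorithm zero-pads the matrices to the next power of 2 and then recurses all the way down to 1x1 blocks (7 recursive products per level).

Matrix multiplication for 74x74 matrices:

Strassen's algorithm requires power-of-2 dimensions. Pad 74x74 to 128x128 (next power of 2).

Standard algorithm: 74^3 = 405224 multiplications
Strassen's algorithm: 7^(log2(128)) = 7^7 = 823543 multiplications
Difference: 405224 - 823543 = -418319 (Strassen uses MORE here due to padding overhead — for small or just-over-power-of-2 n, padding can outweigh the per-level savings)

Standard: 405224 multiplications (74^3). Strassen: 823543 multiplications (7^7, after padding to 128x128). Strassen reduces 8 recursive multiplications to 7 at each level.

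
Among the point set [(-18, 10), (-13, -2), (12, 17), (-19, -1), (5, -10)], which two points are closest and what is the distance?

Computing all pairwise distances among 5 points:

d((-18, 10), (-13, -2)) = 13.0
d((-18, 10), (12, 17)) = 30.8058
d((-18, 10), (-19, -1)) = 11.0454
d((-18, 10), (5, -10)) = 30.4795
d((-13, -2), (12, 17)) = 31.4006
d((-13, -2), (-19, -1)) = 6.0828 <-- minimum
d((-13, -2), (5, -10)) = 19.6977
d((12, 17), (-19, -1)) = 35.8469
d((12, 17), (5, -10)) = 27.8927
d((-19, -1), (5, -10)) = 25.632

Closest pair: (-13, -2) and (-19, -1) with distance 6.0828

The closest pair is (-13, -2) and (-19, -1) with Euclidean distance 6.0828. For 5 points, brute-force pairwise comparison is shown above. For large n, the divide-and-conquer algorithm (sort by x, recurse on halves, check the dividing strip) achieves O(n log n).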